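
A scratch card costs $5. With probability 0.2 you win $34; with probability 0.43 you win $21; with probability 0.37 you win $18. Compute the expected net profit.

17.49

E[payout] = 34·0.2 + 21·0.43 + 18·0.37
 = 6.8 + 9.03 + 6.66
 = 22.49
Net = 22.49 - 5 = 17.49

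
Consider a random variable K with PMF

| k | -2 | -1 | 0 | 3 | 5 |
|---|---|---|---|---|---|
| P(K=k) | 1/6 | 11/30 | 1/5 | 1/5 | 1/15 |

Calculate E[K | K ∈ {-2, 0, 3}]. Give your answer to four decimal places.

0.4706

P(K ∈ {-2, 0, 3}) = 1/6 + 1/5 + 1/5 = 17/30.
E[K | K ∈ {-2, 0, 3}] = [(-2)·1/6 + 0·1/5 + 3·1/5] / (17/30)
 = 4/15 / (17/30)
 = 8/17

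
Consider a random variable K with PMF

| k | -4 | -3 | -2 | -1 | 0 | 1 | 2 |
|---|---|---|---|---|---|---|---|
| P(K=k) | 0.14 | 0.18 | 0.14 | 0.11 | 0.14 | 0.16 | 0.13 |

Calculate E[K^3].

E[K^3] = Σ k^3·P(K=k)
 = (-64)·0.14 + (-27)·0.18 + (-8)·0.14 + (-1)·0.11 + 0·0.14 + 1·0.16 + 8·0.13
 = (-8.96) + (-4.86) + (-1.12) + (-0.11) + 0 + 0.16 + 1.04
 = -13.85

-13.85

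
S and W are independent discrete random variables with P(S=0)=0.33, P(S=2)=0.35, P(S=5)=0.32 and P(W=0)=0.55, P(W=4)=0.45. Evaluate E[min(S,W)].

E[min(S,W)] = Σ_s Σ_w min(s,w) · P(S=s)P(W=w)
 = 0·0.1815 + 0·0.1485 + 0·0.1925 + 2·0.1575 + 0·0.176 + 4·0.144
 = 0 + 0 + 0 + 0.315 + 0 + 0.576
 = 0.891

0.891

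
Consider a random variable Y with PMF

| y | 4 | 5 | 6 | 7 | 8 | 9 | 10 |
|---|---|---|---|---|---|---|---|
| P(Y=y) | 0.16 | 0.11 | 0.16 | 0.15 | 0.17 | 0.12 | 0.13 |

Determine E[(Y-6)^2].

E[(Y-6)^2] = Σ (y-6)^2·P(Y=y)
 = 4·0.16 + 1·0.11 + 0·0.16 + 1·0.15 + 4·0.17 + 9·0.12 + 16·0.13
 = 0.64 + 0.11 + 0 + 0.15 + 0.68 + 1.08 + 2.08
 = 4.74

4.74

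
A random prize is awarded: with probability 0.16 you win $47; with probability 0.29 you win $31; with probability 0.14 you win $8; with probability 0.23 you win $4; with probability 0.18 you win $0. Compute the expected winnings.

E[payout] = 47·0.16 + 31·0.29 + 8·0.14 + 4·0.23 + 0·0.18
 = 7.52 + 8.99 + 1.12 + 0.92 + 0
 = 18.55

18.55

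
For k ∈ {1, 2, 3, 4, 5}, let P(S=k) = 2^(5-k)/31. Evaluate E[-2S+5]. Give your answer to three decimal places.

1.323

E[-2S+5] = Σ (-2s+5)·P(S=s)
 = 3·16/31 + 1·8/31 + (-1)·4/31 + (-3)·2/31 + (-5)·1/31
 = 48/31 + 8/31 + (-4/31) + (-6/31) + (-5/31)
 = 41/31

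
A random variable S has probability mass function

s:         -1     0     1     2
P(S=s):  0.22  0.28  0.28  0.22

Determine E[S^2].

E[S^2] = Σ s^2·P(S=s)
 = 1·0.22 + 0·0.28 + 1·0.28 + 4·0.22
 = 0.22 + 0 + 0.28 + 0.88
 = 1.38

1.38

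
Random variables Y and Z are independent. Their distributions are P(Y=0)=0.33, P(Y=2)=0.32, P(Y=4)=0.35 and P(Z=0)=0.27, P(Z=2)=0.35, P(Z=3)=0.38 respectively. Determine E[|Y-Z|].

E[|Y-Z|] = Σ_y Σ_z |y-z| · P(Y=y)P(Z=z)
 = 0·0.0891 + 2·0.1155 + 3·0.1254 + 2·0.0864 + 0·0.112 + 1·0.1216 + 4·0.0945 + 2·0.1225 + 1·0.133
 = 0 + 0.231 + 0.3762 + 0.1728 + 0 + 0.1216 + 0.378 + 0.245 + 0.133
 = 1.6576

1.6576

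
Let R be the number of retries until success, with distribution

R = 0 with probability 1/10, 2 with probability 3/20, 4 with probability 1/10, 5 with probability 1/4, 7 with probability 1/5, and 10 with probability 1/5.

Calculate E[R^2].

E[R^2] = Σ r^2·P(R=r)
 = 0·1/10 + 4·3/20 + 16·1/10 + 25·1/4 + 49·1/5 + 100·1/5
 = 0 + 3/5 + 8/5 + 25/4 + 49/5 + 20
 = 153/4

38.25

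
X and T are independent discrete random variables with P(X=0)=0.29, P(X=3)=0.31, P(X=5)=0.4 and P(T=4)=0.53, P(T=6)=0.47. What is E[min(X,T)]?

E[min(X,T)] = Σ_x Σ_t min(x,t) · P(X=x)P(T=t)
 = 0·0.1537 + 0·0.1363 + 3·0.1643 + 3·0.1457 + 4·0.212 + 5·0.188
 = 0 + 0 + 0.4929 + 0.4371 + 0.848 + 0.94
 = 2.718

2.718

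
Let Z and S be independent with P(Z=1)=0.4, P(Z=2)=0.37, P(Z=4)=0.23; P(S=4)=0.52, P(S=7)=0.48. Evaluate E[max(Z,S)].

E[max(Z,S)] = Σ_z Σ_s max(z,s) · P(Z=z)P(S=s)
 = 4·0.208 + 7·0.192 + 4·0.1924 + 7·0.1776 + 4·0.1196 + 7·0.1104
 = 0.832 + 1.344 + 0.7696 + 1.2432 + 0.4784 + 0.7728
 = 5.44

5.44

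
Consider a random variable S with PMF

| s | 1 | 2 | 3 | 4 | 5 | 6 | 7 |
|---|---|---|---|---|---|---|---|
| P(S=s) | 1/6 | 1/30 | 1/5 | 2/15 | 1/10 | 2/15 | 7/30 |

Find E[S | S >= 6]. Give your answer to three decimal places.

P(S >= 6) = 2/15 + 7/30 = 11/30.
E[S | S >= 6] = [6·2/15 + 7·7/30] / (11/30)
 = 73/30 / (11/30)
 = 73/11

6.636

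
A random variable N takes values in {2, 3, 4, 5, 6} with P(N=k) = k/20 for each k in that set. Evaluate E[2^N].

E[2^N] = Σ 2^n·P(N=n)
 = 4·1/10 + 8·3/20 + 16·1/5 + 32·1/4 + 64·3/10
 = 2/5 + 6/5 + 16/5 + 8 + 96/5
 = 32

32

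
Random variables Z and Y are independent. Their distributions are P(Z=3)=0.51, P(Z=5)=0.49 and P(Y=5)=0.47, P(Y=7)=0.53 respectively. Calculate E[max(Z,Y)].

6.06

E[max(Z,Y)] = Σ_z Σ_y max(z,y) · P(Z=z)P(Y=y)
 = 5·0.2397 + 7·0.2703 + 5·0.2303 + 7·0.2597
 = 1.1985 + 1.8921 + 1.1515 + 1.8179
 = 6.06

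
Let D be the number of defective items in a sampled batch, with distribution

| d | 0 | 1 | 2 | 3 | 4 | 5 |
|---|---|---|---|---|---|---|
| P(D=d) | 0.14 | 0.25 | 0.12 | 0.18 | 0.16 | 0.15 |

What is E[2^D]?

9.92

E[2^D] = Σ 2^d·P(D=d)
 = 1·0.14 + 2·0.25 + 4·0.12 + 8·0.18 + 16·0.16 + 32·0.15
 = 0.14 + 0.5 + 0.48 + 1.44 + 2.56 + 4.8
 = 9.92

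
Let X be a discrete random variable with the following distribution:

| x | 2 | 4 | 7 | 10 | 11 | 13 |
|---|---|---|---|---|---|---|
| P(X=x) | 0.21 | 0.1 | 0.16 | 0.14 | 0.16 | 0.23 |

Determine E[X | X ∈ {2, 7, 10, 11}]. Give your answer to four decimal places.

P(X ∈ {2, 7, 10, 11}) = 0.21 + 0.16 + 0.14 + 0.16 = 0.67.
E[X | X ∈ {2, 7, 10, 11}] = [2·0.21 + 7·0.16 + 10·0.14 + 11·0.16] / 0.67
 = 4.7 / 0.67
 = 470/67

7.0149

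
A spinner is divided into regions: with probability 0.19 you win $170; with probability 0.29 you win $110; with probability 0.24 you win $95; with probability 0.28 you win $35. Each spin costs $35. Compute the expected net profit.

E[payout] = 170·0.19 + 110·0.29 + 95·0.24 + 35·0.28
 = 32.3 + 31.9 + 22.8 + 9.8
 = 96.8
Net = 96.8 - 35 = 61.8

61.8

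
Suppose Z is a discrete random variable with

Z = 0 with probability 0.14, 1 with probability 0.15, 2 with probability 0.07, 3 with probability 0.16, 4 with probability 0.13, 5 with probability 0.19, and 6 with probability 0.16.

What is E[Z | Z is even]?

3.24

P(Z is even) = 0.14 + 0.07 + 0.13 + 0.16 = 0.5.
E[Z | Z is even] = [0·0.14 + 2·0.07 + 4·0.13 + 6·0.16] / 0.5
 = 1.62 / 0.5
 = 81/25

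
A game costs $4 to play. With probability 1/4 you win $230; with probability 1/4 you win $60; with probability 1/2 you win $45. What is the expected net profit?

E[payout] = 230·1/4 + 60·1/4 + 45·1/2
 = 115/2 + 15 + 45/2
 = 95
Net = 95 - 4 = 91

91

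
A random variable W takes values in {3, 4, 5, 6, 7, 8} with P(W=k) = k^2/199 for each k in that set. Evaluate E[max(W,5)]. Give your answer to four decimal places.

6.6382

E[max(W,5)] = Σ max(w,5)·P(W=w)
 = 5·9/199 + 5·16/199 + 5·25/199 + 6·36/199 + 7·49/199 + 8·64/199
 = 45/199 + 80/199 + 125/199 + 216/199 + 343/199 + 512/199
 = 1321/199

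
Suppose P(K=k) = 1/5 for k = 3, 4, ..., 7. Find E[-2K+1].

-9

E[-2K+1] = Σ (-2k+1)·P(K=k)
 = (-5)·1/5 + (-7)·1/5 + (-9)·1/5 + (-11)·1/5 + (-13)·1/5
 = (-1) + (-7/5) + (-9/5) + (-11/5) + (-13/5)
 = -9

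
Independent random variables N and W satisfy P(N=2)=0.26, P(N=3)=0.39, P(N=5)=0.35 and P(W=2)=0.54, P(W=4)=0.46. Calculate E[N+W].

E[N+W] = Σ_n Σ_w (n+w) · P(N=n)P(W=w)
 = 4·0.1404 + 6·0.1196 + 5·0.2106 + 7·0.1794 + 7·0.189 + 9·0.161
 = 0.5616 + 0.7176 + 1.053 + 1.2558 + 1.323 + 1.449
 = 6.36

6.36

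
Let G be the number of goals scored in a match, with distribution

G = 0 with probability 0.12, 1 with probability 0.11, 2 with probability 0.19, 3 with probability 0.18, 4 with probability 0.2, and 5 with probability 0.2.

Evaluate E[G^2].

E[G^2] = Σ g^2·P(G=g)
 = 0·0.12 + 1·0.11 + 4·0.19 + 9·0.18 + 16·0.2 + 25·0.2
 = 0 + 0.11 + 0.76 + 1.62 + 3.2 + 5
 = 10.69

10.69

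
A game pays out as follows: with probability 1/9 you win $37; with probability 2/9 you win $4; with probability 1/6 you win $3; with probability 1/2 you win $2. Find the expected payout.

6.5

E[payout] = 37·1/9 + 4·2/9 + 3·1/6 + 2·1/2
 = 37/9 + 8/9 + 1/2 + 1
 = 13/2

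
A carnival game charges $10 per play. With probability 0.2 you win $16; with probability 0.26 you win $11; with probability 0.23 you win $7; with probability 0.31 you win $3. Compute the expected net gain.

-1.4

E[payout] = 16·0.2 + 11·0.26 + 7·0.23 + 3·0.31
 = 3.2 + 2.86 + 1.61 + 0.93
 = 8.6
Net = 8.6 - 10 = -1.4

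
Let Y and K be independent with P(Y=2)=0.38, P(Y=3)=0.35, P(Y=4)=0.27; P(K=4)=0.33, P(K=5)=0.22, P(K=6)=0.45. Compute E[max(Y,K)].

E[max(Y,K)] = Σ_y Σ_k max(y,k) · P(Y=y)P(K=k)
 = 4·0.1254 + 5·0.0836 + 6·0.171 + 4·0.1155 + 5·0.077 + 6·0.1575 + 4·0.0891 + 5·0.0594 + 6·0.1215
 = 0.5016 + 0.418 + 1.026 + 0.462 + 0.385 + 0.945 + 0.3564 + 0.297 + 0.729
 = 5.12

5.12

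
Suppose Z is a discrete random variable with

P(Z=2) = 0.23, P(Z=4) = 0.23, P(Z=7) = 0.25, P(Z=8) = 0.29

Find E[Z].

E[Z] = Σ z·P(Z=z)
 = 2·0.23 + 4·0.23 + 7·0.25 + 8·0.29
 = 0.46 + 0.92 + 1.75 + 2.32
 = 5.45

5.45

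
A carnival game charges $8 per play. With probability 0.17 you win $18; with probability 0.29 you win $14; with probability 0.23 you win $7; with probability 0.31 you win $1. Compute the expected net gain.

E[payout] = 18·0.17 + 14·0.29 + 7·0.23 + 1·0.31
 = 3.06 + 4.06 + 1.61 + 0.31
 = 9.04
Net = 9.04 - 8 = 1.04

1.04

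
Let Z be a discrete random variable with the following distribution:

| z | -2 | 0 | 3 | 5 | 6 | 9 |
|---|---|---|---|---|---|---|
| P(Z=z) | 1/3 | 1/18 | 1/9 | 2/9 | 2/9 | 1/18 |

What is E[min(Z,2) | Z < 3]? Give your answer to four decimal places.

P(Z < 3) = 1/3 + 1/18 = 7/18.
E[min(Z,2) | Z < 3] = [(-2)·1/3 + 0·1/18] / (7/18)
 = -2/3 / (7/18)
 = -12/7

-1.7143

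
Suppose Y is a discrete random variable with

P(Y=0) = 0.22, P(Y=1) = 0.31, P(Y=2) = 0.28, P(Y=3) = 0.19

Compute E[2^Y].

E[2^Y] = Σ 2^y·P(Y=y)
 = 1·0.22 + 2·0.31 + 4·0.28 + 8·0.19
 = 0.22 + 0.62 + 1.12 + 1.52
 = 3.48

3.48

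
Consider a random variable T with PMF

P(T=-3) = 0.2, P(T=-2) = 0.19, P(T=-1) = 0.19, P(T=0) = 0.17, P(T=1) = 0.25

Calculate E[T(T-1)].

E[T(T-1)] = Σ t(t-1)·P(T=t)
 = 12·0.2 + 6·0.19 + 2·0.19 + 0·0.17 + 0·0.25
 = 2.4 + 1.14 + 0.38 + 0 + 0
 = 3.92

3.92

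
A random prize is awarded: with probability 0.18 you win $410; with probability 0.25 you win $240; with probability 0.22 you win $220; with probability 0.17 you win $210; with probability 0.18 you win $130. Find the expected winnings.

241.3

E[payout] = 410·0.18 + 240·0.25 + 220·0.22 + 210·0.17 + 130·0.18
 = 73.8 + 60 + 48.4 + 35.7 + 23.4
 = 241.3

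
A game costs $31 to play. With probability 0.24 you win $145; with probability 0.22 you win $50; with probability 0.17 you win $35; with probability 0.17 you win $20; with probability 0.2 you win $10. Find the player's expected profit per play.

E[payout] = 145·0.24 + 50·0.22 + 35·0.17 + 20·0.17 + 10·0.2
 = 34.8 + 11 + 5.95 + 3.4 + 2
 = 57.15
Net = 57.15 - 31 = 26.15

26.15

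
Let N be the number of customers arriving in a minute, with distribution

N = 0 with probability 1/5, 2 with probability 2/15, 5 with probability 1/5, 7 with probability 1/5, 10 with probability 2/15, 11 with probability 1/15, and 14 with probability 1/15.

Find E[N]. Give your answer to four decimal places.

5.6667

E[N] = Σ n·P(N=n)
 = 0·1/5 + 2·2/15 + 5·1/5 + 7·1/5 + 10·2/15 + 11·1/15 + 14·1/15
 = 0 + 4/15 + 1 + 7/5 + 4/3 + 11/15 + 14/15
 = 17/3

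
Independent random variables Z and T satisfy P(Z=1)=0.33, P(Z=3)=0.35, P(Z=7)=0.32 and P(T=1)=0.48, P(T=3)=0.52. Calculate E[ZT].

E[ZT] = Σ_z Σ_t zt · P(Z=z)P(T=t)
 = 1·0.1584 + 3·0.1716 + 3·0.168 + 9·0.182 + 7·0.1536 + 21·0.1664
 = 0.1584 + 0.5148 + 0.504 + 1.638 + 1.0752 + 3.4944
 = 7.3848

7.3848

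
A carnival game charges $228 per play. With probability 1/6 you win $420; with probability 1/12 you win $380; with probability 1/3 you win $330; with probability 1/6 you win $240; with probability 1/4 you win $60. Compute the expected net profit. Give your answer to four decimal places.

E[payout] = 420·1/6 + 380·1/12 + 330·1/3 + 240·1/6 + 60·1/4
 = 70 + 95/3 + 110 + 40 + 15
 = 800/3
Net = 800/3 - 228 = 116/3

38.6667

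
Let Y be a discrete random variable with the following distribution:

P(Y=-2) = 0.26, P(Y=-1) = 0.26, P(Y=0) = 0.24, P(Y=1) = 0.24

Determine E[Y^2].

E[Y^2] = Σ y^2·P(Y=y)
 = 4·0.26 + 1·0.26 + 0·0.24 + 1·0.24
 = 1.04 + 0.26 + 0 + 0.24
 = 1.54

1.54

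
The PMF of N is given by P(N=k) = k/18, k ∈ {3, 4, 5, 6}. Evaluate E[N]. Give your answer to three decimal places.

4.778

E[N] = Σ n·P(N=n)
 = 3·1/6 + 4·2/9 + 5·5/18 + 6·1/3
 = 1/2 + 8/9 + 25/18 + 2
 = 43/9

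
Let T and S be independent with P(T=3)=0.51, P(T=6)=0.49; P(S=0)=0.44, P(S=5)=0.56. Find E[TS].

12.516

E[TS] = Σ_t Σ_s ts · P(T=t)P(S=s)
 = 0·0.2244 + 15·0.2856 + 0·0.2156 + 30·0.2744
 = 0 + 4.284 + 0 + 8.232
 = 12.516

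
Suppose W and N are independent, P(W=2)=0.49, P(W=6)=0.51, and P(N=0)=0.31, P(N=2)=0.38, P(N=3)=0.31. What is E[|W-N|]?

2.6538

E[|W-N|] = Σ_w Σ_n |w-n| · P(W=w)P(N=n)
 = 2·0.1519 + 0·0.1862 + 1·0.1519 + 6·0.1581 + 4·0.1938 + 3·0.1581
 = 0.3038 + 0 + 0.1519 + 0.9486 + 0.7752 + 0.4743
 = 2.6538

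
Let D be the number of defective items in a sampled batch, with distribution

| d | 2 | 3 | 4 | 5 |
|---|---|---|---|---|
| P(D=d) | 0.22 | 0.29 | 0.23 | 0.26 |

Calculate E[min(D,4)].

3.27

E[min(D,4)] = Σ min(d,4)·P(D=d)
 = 2·0.22 + 3·0.29 + 4·0.23 + 4·0.26
 = 0.44 + 0.87 + 0.92 + 1.04
 = 3.27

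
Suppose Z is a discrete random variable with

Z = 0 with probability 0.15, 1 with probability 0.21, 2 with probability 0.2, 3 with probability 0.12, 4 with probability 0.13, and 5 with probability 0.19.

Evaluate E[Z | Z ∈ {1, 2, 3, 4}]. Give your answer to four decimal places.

P(Z ∈ {1, 2, 3, 4}) = 0.21 + 0.2 + 0.12 + 0.13 = 0.66.
E[Z | Z ∈ {1, 2, 3, 4}] = [1·0.21 + 2·0.2 + 3·0.12 + 4·0.13] / 0.66
 = 1.49 / 0.66
 = 149/66

2.2576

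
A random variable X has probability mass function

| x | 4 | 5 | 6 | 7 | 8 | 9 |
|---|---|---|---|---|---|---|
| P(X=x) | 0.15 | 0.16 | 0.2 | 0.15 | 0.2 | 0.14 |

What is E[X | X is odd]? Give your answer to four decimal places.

P(X is odd) = 0.16 + 0.15 + 0.14 = 0.45.
E[X | X is odd] = [5·0.16 + 7·0.15 + 9·0.14] / 0.45
 = 3.11 / 0.45
 = 311/45

6.9111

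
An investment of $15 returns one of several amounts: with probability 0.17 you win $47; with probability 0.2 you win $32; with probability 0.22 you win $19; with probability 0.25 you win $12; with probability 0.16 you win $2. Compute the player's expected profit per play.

6.89

E[payout] = 47·0.17 + 32·0.2 + 19·0.22 + 12·0.25 + 2·0.16
 = 7.99 + 6.4 + 4.18 + 3 + 0.32
 = 21.89
Net = 21.89 - 15 = 6.89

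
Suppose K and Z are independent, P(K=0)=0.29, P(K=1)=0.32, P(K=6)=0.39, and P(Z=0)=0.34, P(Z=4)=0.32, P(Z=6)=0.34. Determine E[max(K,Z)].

E[max(K,Z)] = Σ_k Σ_z max(k,z) · P(K=k)P(Z=z)
 = 0·0.0986 + 4·0.0928 + 6·0.0986 + 1·0.1088 + 4·0.1024 + 6·0.1088 + 6·0.1326 + 6·0.1248 + 6·0.1326
 = 0 + 0.3712 + 0.5916 + 0.1088 + 0.4096 + 0.6528 + 0.7956 + 0.7488 + 0.7956
 = 4.474

4.474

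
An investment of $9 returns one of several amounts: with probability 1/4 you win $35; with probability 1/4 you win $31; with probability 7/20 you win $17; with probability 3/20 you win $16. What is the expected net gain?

15.85

E[payout] = 35·1/4 + 31·1/4 + 17·7/20 + 16·3/20
 = 35/4 + 31/4 + 119/20 + 12/5
 = 497/20
Net = 497/20 - 9 = 317/20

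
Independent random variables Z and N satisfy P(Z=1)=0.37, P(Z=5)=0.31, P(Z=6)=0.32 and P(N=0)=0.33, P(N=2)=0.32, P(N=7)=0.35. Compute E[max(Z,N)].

5.0644

E[max(Z,N)] = Σ_z Σ_n max(z,n) · P(Z=z)P(N=n)
 = 1·0.1221 + 2·0.1184 + 7·0.1295 + 5·0.1023 + 5·0.0992 + 7·0.1085 + 6·0.1056 + 6·0.1024 + 7·0.112
 = 0.1221 + 0.2368 + 0.9065 + 0.5115 + 0.496 + 0.7595 + 0.6336 + 0.6144 + 0.784
 = 5.0644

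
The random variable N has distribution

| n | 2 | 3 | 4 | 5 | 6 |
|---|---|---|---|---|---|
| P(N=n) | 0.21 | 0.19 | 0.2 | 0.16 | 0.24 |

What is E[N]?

4.03

E[N] = Σ n·P(N=n)
 = 2·0.21 + 3·0.19 + 4·0.2 + 5·0.16 + 6·0.24
 = 0.42 + 0.57 + 0.8 + 0.8 + 1.44
 = 4.03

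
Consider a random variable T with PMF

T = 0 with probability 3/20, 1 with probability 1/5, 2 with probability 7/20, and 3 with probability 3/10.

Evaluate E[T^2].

E[T^2] = Σ t^2·P(T=t)
 = 0·3/20 + 1·1/5 + 4·7/20 + 9·3/10
 = 0 + 1/5 + 7/5 + 27/10
 = 43/10

4.3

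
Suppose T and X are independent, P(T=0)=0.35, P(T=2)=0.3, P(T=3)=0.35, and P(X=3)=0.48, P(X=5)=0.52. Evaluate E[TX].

E[TX] = Σ_t Σ_x tx · P(T=t)P(X=x)
 = 0·0.168 + 0·0.182 + 6·0.144 + 10·0.156 + 9·0.168 + 15·0.182
 = 0 + 0 + 0.864 + 1.56 + 1.512 + 2.73
 = 6.666

6.666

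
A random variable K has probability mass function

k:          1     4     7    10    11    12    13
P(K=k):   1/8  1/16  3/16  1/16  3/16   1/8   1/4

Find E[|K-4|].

5.875

E[|K-4|] = Σ |k-4|·P(K=k)
 = 3·1/8 + 0·1/16 + 3·3/16 + 6·1/16 + 7·3/16 + 8·1/8 + 9·1/4
 = 3/8 + 0 + 9/16 + 3/8 + 21/16 + 1 + 9/4
 = 47/8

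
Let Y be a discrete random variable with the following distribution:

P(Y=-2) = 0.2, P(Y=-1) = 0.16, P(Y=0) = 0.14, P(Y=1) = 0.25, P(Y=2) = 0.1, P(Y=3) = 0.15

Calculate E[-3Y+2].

E[-3Y+2] = Σ (-3y+2)·P(Y=y)
 = 8·0.2 + 5·0.16 + 2·0.14 + (-1)·0.25 + (-4)·0.1 + (-7)·0.15
 = 1.6 + 0.8 + 0.28 + (-0.25) + (-0.4) + (-1.05)
 = 0.98

0.98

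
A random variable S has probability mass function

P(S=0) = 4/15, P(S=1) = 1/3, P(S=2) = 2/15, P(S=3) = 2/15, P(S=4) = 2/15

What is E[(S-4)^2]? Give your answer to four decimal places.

7.9333

E[(S-4)^2] = Σ (s-4)^2·P(S=s)
 = 16·4/15 + 9·1/3 + 4·2/15 + 1·2/15 + 0·2/15
 = 64/15 + 3 + 8/15 + 2/15 + 0
 = 119/15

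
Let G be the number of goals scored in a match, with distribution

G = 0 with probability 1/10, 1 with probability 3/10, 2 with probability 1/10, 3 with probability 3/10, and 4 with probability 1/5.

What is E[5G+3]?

E[5G+3] = Σ (5g+3)·P(G=g)
 = 3·1/10 + 8·3/10 + 13·1/10 + 18·3/10 + 23·1/5
 = 3/10 + 12/5 + 13/10 + 27/5 + 23/5
 = 14

14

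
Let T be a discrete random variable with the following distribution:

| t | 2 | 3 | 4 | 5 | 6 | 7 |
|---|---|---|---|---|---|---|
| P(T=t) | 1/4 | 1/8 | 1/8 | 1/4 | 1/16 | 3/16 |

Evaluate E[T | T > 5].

P(T > 5) = 1/16 + 3/16 = 1/4.
E[T | T > 5] = [6·1/16 + 7·3/16] / (1/4)
 = 27/16 / (1/4)
 = 27/4

6.75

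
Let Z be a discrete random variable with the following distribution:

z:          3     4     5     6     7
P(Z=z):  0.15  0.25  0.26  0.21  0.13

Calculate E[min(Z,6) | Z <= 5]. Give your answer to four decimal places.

P(Z <= 5) = 0.15 + 0.25 + 0.26 = 0.66.
E[min(Z,6) | Z <= 5] = [3·0.15 + 4·0.25 + 5·0.26] / 0.66
 = 2.75 / 0.66
 = 25/6

4.1667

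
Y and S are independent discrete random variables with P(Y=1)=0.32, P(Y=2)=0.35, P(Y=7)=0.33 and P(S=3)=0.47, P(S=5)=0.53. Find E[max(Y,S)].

5.0302

E[max(Y,S)] = Σ_y Σ_s max(y,s) · P(Y=y)P(S=s)
 = 3·0.1504 + 5·0.1696 + 3·0.1645 + 5·0.1855 + 7·0.1551 + 7·0.1749
 = 0.4512 + 0.848 + 0.4935 + 0.9275 + 1.0857 + 1.2243
 = 5.0302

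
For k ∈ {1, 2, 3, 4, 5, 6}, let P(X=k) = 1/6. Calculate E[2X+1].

8

E[2X+1] = Σ (2x+1)·P(X=x)
 = 3·1/6 + 5·1/6 + 7·1/6 + 9·1/6 + 11·1/6 + 13·1/6
 = 1/2 + 5/6 + 7/6 + 3/2 + 11/6 + 13/6
 = 8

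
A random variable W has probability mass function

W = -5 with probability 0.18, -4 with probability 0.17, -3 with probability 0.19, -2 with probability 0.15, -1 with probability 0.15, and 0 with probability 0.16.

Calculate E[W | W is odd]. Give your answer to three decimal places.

P(W is odd) = 0.18 + 0.19 + 0.15 = 0.52.
E[W | W is odd] = [(-5)·0.18 + (-3)·0.19 + (-1)·0.15] / 0.52
 = -1.62 / 0.52
 = -81/26

-3.115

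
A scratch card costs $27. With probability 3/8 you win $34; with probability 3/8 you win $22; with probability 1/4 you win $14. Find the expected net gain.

-2.5

E[payout] = 34·3/8 + 22·3/8 + 14·1/4
 = 51/4 + 33/4 + 7/2
 = 49/2
Net = 49/2 - 27 = -5/2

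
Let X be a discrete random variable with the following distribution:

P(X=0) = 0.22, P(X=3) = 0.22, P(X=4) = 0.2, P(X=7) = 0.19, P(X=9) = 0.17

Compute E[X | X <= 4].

P(X <= 4) = 0.22 + 0.22 + 0.2 = 0.64.
E[X | X <= 4] = [0·0.22 + 3·0.22 + 4·0.2] / 0.64
 = 1.46 / 0.64
 = 73/32

2.28125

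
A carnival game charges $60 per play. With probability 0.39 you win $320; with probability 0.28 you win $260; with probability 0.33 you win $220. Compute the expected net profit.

E[payout] = 320·0.39 + 260·0.28 + 220·0.33
 = 124.8 + 72.8 + 72.6
 = 270.2
Net = 270.2 - 60 = 210.2

210.2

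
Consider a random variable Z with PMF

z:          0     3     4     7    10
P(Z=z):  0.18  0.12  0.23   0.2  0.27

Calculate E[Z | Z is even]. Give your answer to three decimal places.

5.324

P(Z is even) = 0.18 + 0.23 + 0.27 = 0.68.
E[Z | Z is even] = [0·0.18 + 4·0.23 + 10·0.27] / 0.68
 = 3.62 / 0.68
 = 181/34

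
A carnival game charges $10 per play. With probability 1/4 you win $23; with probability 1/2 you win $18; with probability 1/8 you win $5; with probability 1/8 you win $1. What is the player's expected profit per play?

5.5

E[payout] = 23·1/4 + 18·1/2 + 5·1/8 + 1·1/8
 = 23/4 + 9 + 5/8 + 1/8
 = 31/2
Net = 31/2 - 10 = 11/2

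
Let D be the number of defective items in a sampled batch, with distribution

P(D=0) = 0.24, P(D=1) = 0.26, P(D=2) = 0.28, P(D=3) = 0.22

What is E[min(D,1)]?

E[min(D,1)] = Σ min(d,1)·P(D=d)
 = 0·0.24 + 1·0.26 + 1·0.28 + 1·0.22
 = 0 + 0.26 + 0.28 + 0.22
 = 0.76

0.76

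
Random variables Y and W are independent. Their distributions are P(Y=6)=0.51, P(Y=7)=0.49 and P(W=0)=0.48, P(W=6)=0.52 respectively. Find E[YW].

20.2488

E[YW] = Σ_y Σ_w yw · P(Y=y)P(W=w)
 = 0·0.2448 + 36·0.2652 + 0·0.2352 + 42·0.2548
 = 0 + 9.5472 + 0 + 10.7016
 = 20.2488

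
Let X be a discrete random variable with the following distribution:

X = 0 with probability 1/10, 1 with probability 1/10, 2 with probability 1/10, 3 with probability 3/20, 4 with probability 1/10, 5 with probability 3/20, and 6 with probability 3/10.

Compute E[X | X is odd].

P(X is odd) = 1/10 + 3/20 + 3/20 = 2/5.
E[X | X is odd] = [1·1/10 + 3·3/20 + 5·3/20] / (2/5)
 = 13/10 / (2/5)
 = 13/4

3.25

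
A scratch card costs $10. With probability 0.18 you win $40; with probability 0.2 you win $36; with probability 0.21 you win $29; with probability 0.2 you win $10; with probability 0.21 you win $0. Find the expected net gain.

12.49

E[payout] = 40·0.18 + 36·0.2 + 29·0.21 + 10·0.2 + 0·0.21
 = 7.2 + 7.2 + 6.09 + 2 + 0
 = 22.49
Net = 22.49 - 10 = 12.49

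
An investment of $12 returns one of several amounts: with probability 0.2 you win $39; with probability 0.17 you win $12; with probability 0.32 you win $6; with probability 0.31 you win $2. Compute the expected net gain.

E[payout] = 39·0.2 + 12·0.17 + 6·0.32 + 2·0.31
 = 7.8 + 2.04 + 1.92 + 0.62
 = 12.38
Net = 12.38 - 12 = 0.38

0.38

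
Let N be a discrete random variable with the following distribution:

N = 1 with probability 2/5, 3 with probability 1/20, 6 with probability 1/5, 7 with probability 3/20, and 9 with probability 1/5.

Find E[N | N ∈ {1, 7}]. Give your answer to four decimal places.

P(N ∈ {1, 7}) = 2/5 + 3/20 = 11/20.
E[N | N ∈ {1, 7}] = [1·2/5 + 7·3/20] / (11/20)
 = 29/20 / (11/20)
 = 29/11

2.6364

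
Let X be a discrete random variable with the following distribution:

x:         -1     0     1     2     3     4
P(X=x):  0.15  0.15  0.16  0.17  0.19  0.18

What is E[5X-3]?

E[5X-3] = Σ (5x-3)·P(X=x)
 = (-8)·0.15 + (-3)·0.15 + 2·0.16 + 7·0.17 + 12·0.19 + 17·0.18
 = (-1.2) + (-0.45) + 0.32 + 1.19 + 2.28 + 3.06
 = 5.2

5.2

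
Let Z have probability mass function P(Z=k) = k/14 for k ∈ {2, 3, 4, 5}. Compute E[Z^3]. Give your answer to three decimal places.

69.857

E[Z^3] = Σ z^3·P(Z=z)
 = 8·1/7 + 27·3/14 + 64·2/7 + 125·5/14
 = 8/7 + 81/14 + 128/7 + 625/14
 = 489/7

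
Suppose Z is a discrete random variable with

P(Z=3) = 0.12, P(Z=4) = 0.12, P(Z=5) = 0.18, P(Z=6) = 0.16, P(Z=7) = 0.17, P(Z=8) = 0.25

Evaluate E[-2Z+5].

E[-2Z+5] = Σ (-2z+5)·P(Z=z)
 = (-1)·0.12 + (-3)·0.12 + (-5)·0.18 + (-7)·0.16 + (-9)·0.17 + (-11)·0.25
 = (-0.12) + (-0.36) + (-0.9) + (-1.12) + (-1.53) + (-2.75)
 = -6.78

-6.78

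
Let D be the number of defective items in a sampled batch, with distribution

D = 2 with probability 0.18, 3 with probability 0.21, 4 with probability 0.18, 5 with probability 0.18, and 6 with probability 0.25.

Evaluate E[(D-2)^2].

6.55

E[(D-2)^2] = Σ (d-2)^2·P(D=d)
 = 0·0.18 + 1·0.21 + 4·0.18 + 9·0.18 + 16·0.25
 = 0 + 0.21 + 0.72 + 1.62 + 4
 = 6.55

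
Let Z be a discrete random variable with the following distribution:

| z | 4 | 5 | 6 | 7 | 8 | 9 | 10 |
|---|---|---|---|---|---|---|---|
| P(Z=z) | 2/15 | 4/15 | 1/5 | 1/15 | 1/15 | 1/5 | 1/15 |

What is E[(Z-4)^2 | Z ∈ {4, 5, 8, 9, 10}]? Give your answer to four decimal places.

P(Z ∈ {4, 5, 8, 9, 10}) = 2/15 + 4/15 + 1/15 + 1/5 + 1/15 = 11/15.
E[(Z-4)^2 | Z ∈ {4, 5, 8, 9, 10}] = [0·2/15 + 1·4/15 + 16·1/15 + 25·1/5 + 36·1/15] / (11/15)
 = 131/15 / (11/15)
 = 131/11

11.9091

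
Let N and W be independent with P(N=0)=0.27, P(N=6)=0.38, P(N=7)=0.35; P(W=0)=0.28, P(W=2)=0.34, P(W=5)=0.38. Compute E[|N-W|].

E[|N-W|] = Σ_n Σ_w |n-w| · P(N=n)P(W=w)
 = 0·0.0756 + 2·0.0918 + 5·0.1026 + 6·0.1064 + 4·0.1292 + 1·0.1444 + 7·0.098 + 5·0.119 + 2·0.133
 = 0 + 0.1836 + 0.513 + 0.6384 + 0.5168 + 0.1444 + 0.686 + 0.595 + 0.266
 = 3.5432

3.5432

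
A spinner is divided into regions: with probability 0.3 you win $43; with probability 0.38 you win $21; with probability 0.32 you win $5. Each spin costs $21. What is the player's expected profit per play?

1.48

E[payout] = 43·0.3 + 21·0.38 + 5·0.32
 = 12.9 + 7.98 + 1.6
 = 22.48
Net = 22.48 - 21 = 1.48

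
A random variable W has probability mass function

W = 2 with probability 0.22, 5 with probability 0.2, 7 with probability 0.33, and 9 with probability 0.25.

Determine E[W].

6

E[W] = Σ w·P(W=w)
 = 2·0.22 + 5·0.2 + 7·0.33 + 9·0.25
 = 0.44 + 1 + 2.31 + 2.25
 = 6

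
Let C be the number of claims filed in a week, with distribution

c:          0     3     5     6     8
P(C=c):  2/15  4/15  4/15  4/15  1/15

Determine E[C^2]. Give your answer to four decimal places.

E[C^2] = Σ c^2·P(C=c)
 = 0·2/15 + 9·4/15 + 25·4/15 + 36·4/15 + 64·1/15
 = 0 + 12/5 + 20/3 + 48/5 + 64/15
 = 344/15

22.9333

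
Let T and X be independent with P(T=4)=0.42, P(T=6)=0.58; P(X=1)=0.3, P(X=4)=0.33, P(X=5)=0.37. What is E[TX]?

E[TX] = Σ_t Σ_x tx · P(T=t)P(X=x)
 = 4·0.126 + 16·0.1386 + 20·0.1554 + 6·0.174 + 24·0.1914 + 30·0.2146
 = 0.504 + 2.2176 + 3.108 + 1.044 + 4.5936 + 6.438
 = 17.9052

17.9052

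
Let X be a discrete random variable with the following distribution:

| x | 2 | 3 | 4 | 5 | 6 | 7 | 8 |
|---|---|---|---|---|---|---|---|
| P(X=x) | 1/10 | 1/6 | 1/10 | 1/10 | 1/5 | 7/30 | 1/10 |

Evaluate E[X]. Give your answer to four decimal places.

5.2333

E[X] = Σ x·P(X=x)
 = 2·1/10 + 3·1/6 + 4·1/10 + 5·1/10 + 6·1/5 + 7·7/30 + 8·1/10
 = 1/5 + 1/2 + 2/5 + 1/2 + 6/5 + 49/30 + 4/5
 = 157/30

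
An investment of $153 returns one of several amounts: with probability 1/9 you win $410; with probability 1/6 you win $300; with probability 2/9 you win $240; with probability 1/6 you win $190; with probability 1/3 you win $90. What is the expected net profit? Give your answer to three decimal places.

57.556

E[payout] = 410·1/9 + 300·1/6 + 240·2/9 + 190·1/6 + 90·1/3
 = 410/9 + 50 + 160/3 + 95/3 + 30
 = 1895/9
Net = 1895/9 - 153 = 518/9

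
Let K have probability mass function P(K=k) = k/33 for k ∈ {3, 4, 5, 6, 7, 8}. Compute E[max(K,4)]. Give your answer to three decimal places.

6.121

E[max(K,4)] = Σ max(k,4)·P(K=k)
 = 4·1/11 + 4·4/33 + 5·5/33 + 6·2/11 + 7·7/33 + 8·8/33
 = 4/11 + 16/33 + 25/33 + 12/11 + 49/33 + 64/33
 = 202/33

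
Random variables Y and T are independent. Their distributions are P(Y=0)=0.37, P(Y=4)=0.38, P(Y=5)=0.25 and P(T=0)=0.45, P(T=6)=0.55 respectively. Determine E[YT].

E[YT] = Σ_y Σ_t yt · P(Y=y)P(T=t)
 = 0·0.1665 + 0·0.2035 + 0·0.171 + 24·0.209 + 0·0.1125 + 30·0.1375
 = 0 + 0 + 0 + 5.016 + 0 + 4.125
 = 9.141

9.141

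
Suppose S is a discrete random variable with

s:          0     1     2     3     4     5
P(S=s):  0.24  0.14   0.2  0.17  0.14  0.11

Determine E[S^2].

7.46

E[S^2] = Σ s^2·P(S=s)
 = 0·0.24 + 1·0.14 + 4·0.2 + 9·0.17 + 16·0.14 + 25·0.11
 = 0 + 0.14 + 0.8 + 1.53 + 2.24 + 2.75
 = 7.46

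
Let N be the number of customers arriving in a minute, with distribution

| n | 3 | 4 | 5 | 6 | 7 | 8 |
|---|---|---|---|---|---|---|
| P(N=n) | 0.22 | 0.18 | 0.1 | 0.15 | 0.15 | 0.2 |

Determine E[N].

5.43

E[N] = Σ n·P(N=n)
 = 3·0.22 + 4·0.18 + 5·0.1 + 6·0.15 + 7·0.15 + 8·0.2
 = 0.66 + 0.72 + 0.5 + 0.9 + 1.05 + 1.6
 = 5.43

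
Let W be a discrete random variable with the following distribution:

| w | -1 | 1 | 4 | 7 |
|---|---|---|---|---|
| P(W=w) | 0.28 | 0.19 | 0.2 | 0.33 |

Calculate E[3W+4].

13.06

E[3W+4] = Σ (3w+4)·P(W=w)
 = 1·0.28 + 7·0.19 + 16·0.2 + 25·0.33
 = 0.28 + 1.33 + 3.2 + 8.25
 = 13.06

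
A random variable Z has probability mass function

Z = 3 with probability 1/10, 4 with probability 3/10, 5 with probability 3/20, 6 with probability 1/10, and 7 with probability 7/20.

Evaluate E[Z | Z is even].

P(Z is even) = 3/10 + 1/10 = 2/5.
E[Z | Z is even] = [4·3/10 + 6·1/10] / (2/5)
 = 9/5 / (2/5)
 = 9/2

4.5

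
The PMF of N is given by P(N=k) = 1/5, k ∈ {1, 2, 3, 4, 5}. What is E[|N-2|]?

E[|N-2|] = Σ |n-2|·P(N=n)
 = 1·1/5 + 0·1/5 + 1·1/5 + 2·1/5 + 3·1/5
 = 1/5 + 0 + 1/5 + 2/5 + 3/5
 = 7/5

1.4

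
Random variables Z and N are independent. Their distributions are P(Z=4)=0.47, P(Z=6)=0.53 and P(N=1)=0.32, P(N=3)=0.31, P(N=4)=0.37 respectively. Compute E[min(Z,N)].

E[min(Z,N)] = Σ_z Σ_n min(z,n) · P(Z=z)P(N=n)
 = 1·0.1504 + 3·0.1457 + 4·0.1739 + 1·0.1696 + 3·0.1643 + 4·0.1961
 = 0.1504 + 0.4371 + 0.6956 + 0.1696 + 0.4929 + 0.7844
 = 2.73

2.73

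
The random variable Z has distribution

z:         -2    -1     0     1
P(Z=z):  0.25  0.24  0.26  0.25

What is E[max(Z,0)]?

E[max(Z,0)] = Σ max(z,0)·P(Z=z)
 = 0·0.25 + 0·0.24 + 0·0.26 + 1·0.25
 = 0 + 0 + 0 + 0.25
 = 0.25

0.25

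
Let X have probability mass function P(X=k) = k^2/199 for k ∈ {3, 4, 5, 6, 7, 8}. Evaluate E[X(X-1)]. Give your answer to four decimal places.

E[X(X-1)] = Σ x(x-1)·P(X=x)
 = 6·9/199 + 12·16/199 + 20·25/199 + 30·36/199 + 42·49/199 + 56·64/199
 = 54/199 + 192/199 + 500/199 + 1080/199 + 2058/199 + 3584/199
 = 7468/199

37.5276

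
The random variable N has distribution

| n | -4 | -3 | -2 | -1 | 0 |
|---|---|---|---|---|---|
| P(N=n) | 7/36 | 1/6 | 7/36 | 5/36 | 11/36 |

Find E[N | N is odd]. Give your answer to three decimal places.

P(N is odd) = 1/6 + 5/36 = 11/36.
E[N | N is odd] = [(-3)·1/6 + (-1)·5/36] / (11/36)
 = -23/36 / (11/36)
 = -23/11

-2.091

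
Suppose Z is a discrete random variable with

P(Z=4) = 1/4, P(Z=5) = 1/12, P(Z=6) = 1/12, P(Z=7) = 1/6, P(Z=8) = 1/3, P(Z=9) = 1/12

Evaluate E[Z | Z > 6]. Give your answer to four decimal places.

P(Z > 6) = 1/6 + 1/3 + 1/12 = 7/12.
E[Z | Z > 6] = [7·1/6 + 8·1/3 + 9·1/12] / (7/12)
 = 55/12 / (7/12)
 = 55/7

7.8571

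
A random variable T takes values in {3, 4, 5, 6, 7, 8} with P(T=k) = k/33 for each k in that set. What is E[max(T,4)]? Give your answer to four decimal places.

E[max(T,4)] = Σ max(t,4)·P(T=t)
 = 4·1/11 + 4·4/33 + 5·5/33 + 6·2/11 + 7·7/33 + 8·8/33
 = 4/11 + 16/33 + 25/33 + 12/11 + 49/33 + 64/33
 = 202/33

6.1212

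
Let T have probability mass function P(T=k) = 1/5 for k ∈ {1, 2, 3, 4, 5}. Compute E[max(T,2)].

E[max(T,2)] = Σ max(t,2)·P(T=t)
 = 2·1/5 + 2·1/5 + 3·1/5 + 4·1/5 + 5·1/5
 = 2/5 + 2/5 + 3/5 + 4/5 + 1
 = 16/5

3.2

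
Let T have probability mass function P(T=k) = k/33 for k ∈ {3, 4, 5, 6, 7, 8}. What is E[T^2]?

39

E[T^2] = Σ t^2·P(T=t)
 = 9·1/11 + 16·4/33 + 25·5/33 + 36·2/11 + 49·7/33 + 64·8/33
 = 9/11 + 64/33 + 125/33 + 72/11 + 343/33 + 512/33
 = 39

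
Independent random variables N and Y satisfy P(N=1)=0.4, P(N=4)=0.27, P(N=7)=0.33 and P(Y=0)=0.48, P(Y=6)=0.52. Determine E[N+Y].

6.91

E[N+Y] = Σ_n Σ_y (n+y) · P(N=n)P(Y=y)
 = 1·0.192 + 7·0.208 + 4·0.1296 + 10·0.1404 + 7·0.1584 + 13·0.1716
 = 0.192 + 1.456 + 0.5184 + 1.404 + 1.1088 + 2.2308
 = 6.91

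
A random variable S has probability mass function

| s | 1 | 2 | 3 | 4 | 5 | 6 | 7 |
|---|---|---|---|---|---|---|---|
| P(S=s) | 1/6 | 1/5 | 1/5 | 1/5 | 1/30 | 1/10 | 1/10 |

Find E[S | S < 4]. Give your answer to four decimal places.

2.0588

P(S < 4) = 1/6 + 1/5 + 1/5 = 17/30.
E[S | S < 4] = [1·1/6 + 2·1/5 + 3·1/5] / (17/30)
 = 7/6 / (17/30)
 = 35/17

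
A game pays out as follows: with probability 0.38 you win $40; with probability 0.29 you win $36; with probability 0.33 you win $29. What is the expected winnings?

E[payout] = 40·0.38 + 36·0.29 + 29·0.33
 = 15.2 + 10.44 + 9.57
 = 35.21

35.21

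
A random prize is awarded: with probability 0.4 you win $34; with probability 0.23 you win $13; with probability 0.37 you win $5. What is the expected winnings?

E[payout] = 34·0.4 + 13·0.23 + 5·0.37
 = 13.6 + 2.99 + 1.85
 = 18.44

18.44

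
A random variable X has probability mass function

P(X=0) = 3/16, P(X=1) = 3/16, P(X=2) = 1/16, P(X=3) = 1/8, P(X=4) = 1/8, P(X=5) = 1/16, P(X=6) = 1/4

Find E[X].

3

E[X] = Σ x·P(X=x)
 = 0·3/16 + 1·3/16 + 2·1/16 + 3·1/8 + 4·1/8 + 5·1/16 + 6·1/4
 = 0 + 3/16 + 1/8 + 3/8 + 1/2 + 5/16 + 3/2
 = 3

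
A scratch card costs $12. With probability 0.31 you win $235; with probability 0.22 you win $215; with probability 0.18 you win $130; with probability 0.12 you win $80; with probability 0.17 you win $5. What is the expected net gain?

142

E[payout] = 235·0.31 + 215·0.22 + 130·0.18 + 80·0.12 + 5·0.17
 = 72.85 + 47.3 + 23.4 + 9.6 + 0.85
 = 154
Net = 154 - 12 = 142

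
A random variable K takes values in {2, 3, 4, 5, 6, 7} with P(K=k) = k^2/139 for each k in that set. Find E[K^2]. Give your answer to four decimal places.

E[K^2] = Σ k^2·P(K=k)
 = 4·4/139 + 9·9/139 + 16·16/139 + 25·25/139 + 36·36/139 + 49·49/139
 = 16/139 + 81/139 + 256/139 + 625/139 + 1296/139 + 2401/139
 = 4675/139

33.6331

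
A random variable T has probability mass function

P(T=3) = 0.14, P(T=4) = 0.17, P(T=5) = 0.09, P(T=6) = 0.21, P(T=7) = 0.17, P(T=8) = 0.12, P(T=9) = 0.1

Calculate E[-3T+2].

E[-3T+2] = Σ (-3t+2)·P(T=t)
 = (-7)·0.14 + (-10)·0.17 + (-13)·0.09 + (-16)·0.21 + (-19)·0.17 + (-22)·0.12 + (-25)·0.1
 = (-0.98) + (-1.7) + (-1.17) + (-3.36) + (-3.23) + (-2.64) + (-2.5)
 = -15.58

-15.58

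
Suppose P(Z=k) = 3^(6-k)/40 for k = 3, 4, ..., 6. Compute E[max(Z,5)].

E[max(Z,5)] = Σ max(z,5)·P(Z=z)
 = 5·27/40 + 5·9/40 + 5·3/40 + 6·1/40
 = 27/8 + 9/8 + 3/8 + 3/20
 = 201/40

5.025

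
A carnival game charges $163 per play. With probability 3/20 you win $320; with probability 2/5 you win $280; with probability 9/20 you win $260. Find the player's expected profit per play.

114

E[payout] = 320·3/20 + 280·2/5 + 260·9/20
 = 48 + 112 + 117
 = 277
Net = 277 - 163 = 114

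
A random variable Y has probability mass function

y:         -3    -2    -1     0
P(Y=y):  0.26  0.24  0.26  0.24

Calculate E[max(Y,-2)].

-1.26

E[max(Y,-2)] = Σ max(y,-2)·P(Y=y)
 = (-2)·0.26 + (-2)·0.24 + (-1)·0.26 + 0·0.24
 = (-0.52) + (-0.48) + (-0.26) + 0
 = -1.26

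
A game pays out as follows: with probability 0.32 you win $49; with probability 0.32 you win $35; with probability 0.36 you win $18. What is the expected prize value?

33.36

E[payout] = 49·0.32 + 35·0.32 + 18·0.36
 = 15.68 + 11.2 + 6.48
 = 33.36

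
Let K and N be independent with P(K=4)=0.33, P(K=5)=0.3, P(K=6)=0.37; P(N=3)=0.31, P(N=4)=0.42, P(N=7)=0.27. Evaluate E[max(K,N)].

E[max(K,N)] = Σ_k Σ_n max(k,n) · P(K=k)P(N=n)
 = 4·0.1023 + 4·0.1386 + 7·0.0891 + 5·0.093 + 5·0.126 + 7·0.081 + 6·0.1147 + 6·0.1554 + 7·0.0999
 = 0.4092 + 0.5544 + 0.6237 + 0.465 + 0.63 + 0.567 + 0.6882 + 0.9324 + 0.6993
 = 5.5692

5.5692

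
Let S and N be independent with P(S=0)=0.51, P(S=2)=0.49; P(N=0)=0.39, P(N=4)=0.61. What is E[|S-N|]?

2.2244

E[|S-N|] = Σ_s Σ_n |s-n| · P(S=s)P(N=n)
 = 0·0.1989 + 4·0.3111 + 2·0.1911 + 2·0.2989
 = 0 + 1.2444 + 0.3822 + 0.5978
 = 2.2244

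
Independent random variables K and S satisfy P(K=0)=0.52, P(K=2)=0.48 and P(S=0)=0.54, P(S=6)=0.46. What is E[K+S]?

E[K+S] = Σ_k Σ_s (k+s) · P(K=k)P(S=s)
 = 0·0.2808 + 6·0.2392 + 2·0.2592 + 8·0.2208
 = 0 + 1.4352 + 0.5184 + 1.7664
 = 3.72

3.72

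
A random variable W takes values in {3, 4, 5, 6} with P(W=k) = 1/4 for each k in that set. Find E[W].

E[W] = Σ w·P(W=w)
 = 3·1/4 + 4·1/4 + 5·1/4 + 6·1/4
 = 3/4 + 1 + 5/4 + 3/2
 = 9/2

4.5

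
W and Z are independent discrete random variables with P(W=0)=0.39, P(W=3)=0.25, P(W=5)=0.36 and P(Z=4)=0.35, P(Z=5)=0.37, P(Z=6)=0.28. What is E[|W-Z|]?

2.632

E[|W-Z|] = Σ_w Σ_z |w-z| · P(W=w)P(Z=z)
 = 4·0.1365 + 5·0.1443 + 6·0.1092 + 1·0.0875 + 2·0.0925 + 3·0.07 + 1·0.126 + 0·0.1332 + 1·0.1008
 = 0.546 + 0.7215 + 0.6552 + 0.0875 + 0.185 + 0.21 + 0.126 + 0 + 0.1008
 = 2.632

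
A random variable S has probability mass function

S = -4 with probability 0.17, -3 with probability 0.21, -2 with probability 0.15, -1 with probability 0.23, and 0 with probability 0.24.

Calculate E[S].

E[S] = Σ s·P(S=s)
 = (-4)·0.17 + (-3)·0.21 + (-2)·0.15 + (-1)·0.23 + 0·0.24
 = (-0.68) + (-0.63) + (-0.3) + (-0.23) + 0
 = -1.84

-1.84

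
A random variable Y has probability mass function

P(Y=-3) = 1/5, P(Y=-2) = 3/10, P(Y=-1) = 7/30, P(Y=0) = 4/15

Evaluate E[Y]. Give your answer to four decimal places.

E[Y] = Σ y·P(Y=y)
 = (-3)·1/5 + (-2)·3/10 + (-1)·7/30 + 0·4/15
 = (-3/5) + (-3/5) + (-7/30) + 0
 = -43/30

-1.4333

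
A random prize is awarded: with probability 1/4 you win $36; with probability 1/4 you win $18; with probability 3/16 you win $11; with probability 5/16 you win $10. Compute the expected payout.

18.6875

E[payout] = 36·1/4 + 18·1/4 + 11·3/16 + 10·5/16
 = 9 + 9/2 + 33/16 + 25/8
 = 299/16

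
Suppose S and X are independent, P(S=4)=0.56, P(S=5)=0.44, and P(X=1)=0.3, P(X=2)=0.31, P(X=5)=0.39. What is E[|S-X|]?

E[|S-X|] = Σ_s Σ_x |s-x| · P(S=s)P(X=x)
 = 3·0.168 + 2·0.1736 + 1·0.2184 + 4·0.132 + 3·0.1364 + 0·0.1716
 = 0.504 + 0.3472 + 0.2184 + 0.528 + 0.4092 + 0
 = 2.0068

2.0068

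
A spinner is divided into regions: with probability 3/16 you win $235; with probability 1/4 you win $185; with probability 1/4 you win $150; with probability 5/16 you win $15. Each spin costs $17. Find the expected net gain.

115.5

E[payout] = 235·3/16 + 185·1/4 + 150·1/4 + 15·5/16
 = 705/16 + 185/4 + 75/2 + 75/16
 = 265/2
Net = 265/2 - 17 = 231/2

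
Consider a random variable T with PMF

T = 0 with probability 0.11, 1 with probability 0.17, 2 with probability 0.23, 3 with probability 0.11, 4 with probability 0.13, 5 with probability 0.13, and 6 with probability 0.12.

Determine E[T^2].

E[T^2] = Σ t^2·P(T=t)
 = 0·0.11 + 1·0.17 + 4·0.23 + 9·0.11 + 16·0.13 + 25·0.13 + 36·0.12
 = 0 + 0.17 + 0.92 + 0.99 + 2.08 + 3.25 + 4.32
 = 11.73

11.73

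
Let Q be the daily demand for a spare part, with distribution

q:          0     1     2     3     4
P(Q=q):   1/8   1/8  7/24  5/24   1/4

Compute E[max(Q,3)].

E[max(Q,3)] = Σ max(q,3)·P(Q=q)
 = 3·1/8 + 3·1/8 + 3·7/24 + 3·5/24 + 4·1/4
 = 3/8 + 3/8 + 7/8 + 5/8 + 1
 = 13/4

3.25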